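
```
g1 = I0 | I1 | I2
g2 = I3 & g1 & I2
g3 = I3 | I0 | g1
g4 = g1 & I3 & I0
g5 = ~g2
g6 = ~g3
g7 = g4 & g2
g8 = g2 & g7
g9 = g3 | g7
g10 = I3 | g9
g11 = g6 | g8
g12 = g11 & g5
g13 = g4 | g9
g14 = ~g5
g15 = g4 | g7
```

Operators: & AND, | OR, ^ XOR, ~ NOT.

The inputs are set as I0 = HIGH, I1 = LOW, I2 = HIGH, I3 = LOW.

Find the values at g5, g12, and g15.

g5 = HIGH, g12 = LOW, g15 = LOW

g1 = I0 OR I1 OR I2 = HIGH OR LOW OR HIGH = HIGH
g2 = I3 AND g1 AND I2 = LOW AND HIGH AND HIGH = LOW
g3 = I3 OR I0 OR g1 = LOW OR HIGH OR HIGH = HIGH
g4 = g1 AND I3 AND I0 = HIGH AND LOW AND HIGH = LOW
g5 = NOT g2 = NOT LOW = HIGH
g6 = NOT g3 = NOT HIGH = LOW
g7 = g4 AND g2 = LOW AND LOW = LOW
g8 = g2 AND g7 = LOW AND LOW = LOW
g11 = g6 OR g8 = LOW OR LOW = LOW
g12 = g11 AND g5 = LOW AND HIGH = LOW
g15 = g4 OR g7 = LOW OR LOW = LOW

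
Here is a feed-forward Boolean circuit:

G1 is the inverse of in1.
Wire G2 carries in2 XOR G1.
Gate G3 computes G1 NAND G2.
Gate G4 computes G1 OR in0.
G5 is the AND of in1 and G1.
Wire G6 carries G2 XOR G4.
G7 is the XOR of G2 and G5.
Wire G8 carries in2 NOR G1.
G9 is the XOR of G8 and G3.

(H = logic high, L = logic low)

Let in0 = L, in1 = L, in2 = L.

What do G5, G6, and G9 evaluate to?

G5 = L, G6 = L, G9 = L

G1 = NOT in1 = NOT L = H
G2 = in2 XOR G1 = L XOR H = H
G3 = G1 NAND G2 = H NAND H = L
G4 = G1 OR in0 = H OR L = H
G5 = in1 AND G1 = L AND H = L
G6 = G2 XOR G4 = H XOR H = L
G8 = in2 NOR G1 = L NOR H = L
G9 = G8 XOR G3 = L XOR L = L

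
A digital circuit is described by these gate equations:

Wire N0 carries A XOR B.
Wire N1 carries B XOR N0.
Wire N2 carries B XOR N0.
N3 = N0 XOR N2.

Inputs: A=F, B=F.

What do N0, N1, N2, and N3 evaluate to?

N0 = F, N1 = F, N2 = F, N3 = F

N0 = A XOR B = F XOR F = F
N1 = B XOR N0 = F XOR F = F
N2 = B XOR N0 = F XOR F = F
N3 = N0 XOR N2 = F XOR F = F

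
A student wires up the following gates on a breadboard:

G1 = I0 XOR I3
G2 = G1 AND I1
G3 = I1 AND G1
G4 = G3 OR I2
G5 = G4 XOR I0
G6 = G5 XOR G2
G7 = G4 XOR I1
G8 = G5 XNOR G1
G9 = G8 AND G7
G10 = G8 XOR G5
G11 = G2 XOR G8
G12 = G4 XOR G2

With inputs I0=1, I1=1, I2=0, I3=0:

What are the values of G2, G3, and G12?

G2 = 1  G3 = 1  G12 = 0

G1 = I0 XOR I3 = 1 XOR 0 = 1
G2 = G1 AND I1 = 1 AND 1 = 1
G3 = I1 AND G1 = 1 AND 1 = 1
G4 = G3 OR I2 = 1 OR 0 = 1
G12 = G4 XOR G2 = 1 XOR 1 = 0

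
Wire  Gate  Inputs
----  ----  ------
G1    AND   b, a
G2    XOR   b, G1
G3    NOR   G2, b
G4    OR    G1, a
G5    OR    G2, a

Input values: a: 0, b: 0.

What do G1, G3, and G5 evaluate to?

G1 = b AND a = 0 AND 0 = 0
G2 = b XOR G1 = 0 XOR 0 = 0
G3 = G2 NOR b = 0 NOR 0 = 1
G5 = G2 OR a = 0 OR 0 = 0

G1 = 0; G3 = 1; G5 = 0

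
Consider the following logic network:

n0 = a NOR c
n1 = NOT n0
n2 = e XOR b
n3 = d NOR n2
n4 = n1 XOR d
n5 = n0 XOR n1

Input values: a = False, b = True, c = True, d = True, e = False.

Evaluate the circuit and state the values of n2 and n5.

n0 = a NOR c = False NOR True = False
n1 = NOT n0 = NOT False = True
n2 = e XOR b = False XOR True = True
n5 = n0 XOR n1 = False XOR True = True

n2 = True, n5 = True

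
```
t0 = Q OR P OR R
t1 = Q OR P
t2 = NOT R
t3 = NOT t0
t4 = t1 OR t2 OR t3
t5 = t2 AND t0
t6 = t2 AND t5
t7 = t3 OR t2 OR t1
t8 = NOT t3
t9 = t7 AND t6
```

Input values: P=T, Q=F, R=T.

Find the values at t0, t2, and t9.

t0 = T, t2 = F, t9 = F

t0 = Q OR P OR R = F OR T OR T = T
t1 = Q OR P = F OR T = T
t2 = NOT R = NOT T = F
t3 = NOT t0 = NOT T = F
t5 = t2 AND t0 = F AND T = F
t6 = t2 AND t5 = F AND F = F
t7 = t3 OR t2 OR t1 = F OR F OR T = T
t9 = t7 AND t6 = T AND F = F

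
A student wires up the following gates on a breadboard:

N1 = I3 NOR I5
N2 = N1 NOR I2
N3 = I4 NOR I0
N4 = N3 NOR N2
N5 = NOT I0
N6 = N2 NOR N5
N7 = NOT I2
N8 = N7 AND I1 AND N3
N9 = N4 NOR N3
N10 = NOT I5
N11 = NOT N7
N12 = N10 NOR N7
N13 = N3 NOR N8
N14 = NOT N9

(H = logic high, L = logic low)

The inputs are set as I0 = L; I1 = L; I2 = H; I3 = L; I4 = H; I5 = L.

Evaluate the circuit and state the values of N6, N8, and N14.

N6 = L, N8 = L, N14 = H

N1 = I3 NOR I5 = L NOR L = H
N2 = N1 NOR I2 = H NOR H = L
N3 = I4 NOR I0 = H NOR L = L
N4 = N3 NOR N2 = L NOR L = H
N5 = NOT I0 = NOT L = H
N6 = N2 NOR N5 = L NOR H = L
N7 = NOT I2 = NOT H = L
N8 = N7 AND I1 AND N3 = L AND L AND L = L
N9 = N4 NOR N3 = H NOR L = L
N14 = NOT N9 = NOT L = H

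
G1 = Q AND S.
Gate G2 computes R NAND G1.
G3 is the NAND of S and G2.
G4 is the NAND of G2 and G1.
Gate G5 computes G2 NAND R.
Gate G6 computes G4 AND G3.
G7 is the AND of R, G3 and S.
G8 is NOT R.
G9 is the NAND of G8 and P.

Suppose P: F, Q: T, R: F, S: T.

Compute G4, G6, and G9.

G4 = F, G6 = F, G9 = T

G1 = Q AND S = T AND T = T
G2 = R NAND G1 = F NAND T = T
G3 = S NAND G2 = T NAND T = F
G4 = G2 NAND G1 = T NAND T = F
G6 = G4 AND G3 = F AND F = F
G8 = NOT R = NOT F = T
G9 = G8 NAND P = T NAND F = T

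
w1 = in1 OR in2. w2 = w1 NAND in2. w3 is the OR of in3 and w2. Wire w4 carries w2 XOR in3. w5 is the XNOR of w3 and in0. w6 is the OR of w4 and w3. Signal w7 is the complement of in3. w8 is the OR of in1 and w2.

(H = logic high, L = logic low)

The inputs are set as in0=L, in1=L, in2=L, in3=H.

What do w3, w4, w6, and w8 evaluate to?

w3 = H; w4 = L; w6 = H; w8 = H

w1 = in1 OR in2 = L OR L = L
w2 = w1 NAND in2 = L NAND L = H
w3 = in3 OR w2 = H OR H = H
w4 = w2 XOR in3 = H XOR H = L
w6 = w4 OR w3 = L OR H = H
w8 = in1 OR w2 = L OR H = H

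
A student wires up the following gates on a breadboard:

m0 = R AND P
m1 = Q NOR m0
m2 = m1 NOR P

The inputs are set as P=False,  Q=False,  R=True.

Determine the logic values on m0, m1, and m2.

m0 = R AND P = True AND False = False
m1 = Q NOR m0 = False NOR False = True
m2 = m1 NOR P = True NOR False = False

m0 = False, m1 = True, m2 = False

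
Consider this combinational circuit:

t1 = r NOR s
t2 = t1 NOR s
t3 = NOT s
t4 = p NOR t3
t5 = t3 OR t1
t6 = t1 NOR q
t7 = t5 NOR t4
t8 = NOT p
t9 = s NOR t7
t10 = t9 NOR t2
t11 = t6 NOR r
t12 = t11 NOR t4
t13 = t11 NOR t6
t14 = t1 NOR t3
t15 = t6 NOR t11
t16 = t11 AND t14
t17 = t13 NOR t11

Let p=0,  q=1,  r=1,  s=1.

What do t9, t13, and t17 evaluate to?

t9 = 0; t13 = 1; t17 = 0

t1 = r NOR s = 1 NOR 1 = 0
t3 = NOT s = NOT 1 = 0
t4 = p NOR t3 = 0 NOR 0 = 1
t5 = t3 OR t1 = 0 OR 0 = 0
t6 = t1 NOR q = 0 NOR 1 = 0
t7 = t5 NOR t4 = 0 NOR 1 = 0
t9 = s NOR t7 = 1 NOR 0 = 0
t11 = t6 NOR r = 0 NOR 1 = 0
t13 = t11 NOR t6 = 0 NOR 0 = 1
t17 = t13 NOR t11 = 1 NOR 0 = 0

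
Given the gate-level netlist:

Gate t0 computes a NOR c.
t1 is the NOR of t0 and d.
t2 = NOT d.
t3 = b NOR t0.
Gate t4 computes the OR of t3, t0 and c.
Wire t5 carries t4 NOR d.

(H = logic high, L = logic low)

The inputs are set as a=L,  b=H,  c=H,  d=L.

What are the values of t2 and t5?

t2 = H; t5 = L

t0 = a NOR c = L NOR H = L
t2 = NOT d = NOT L = H
t3 = b NOR t0 = H NOR L = L
t4 = t3 OR t0 OR c = L OR L OR H = H
t5 = t4 NOR d = H NOR L = L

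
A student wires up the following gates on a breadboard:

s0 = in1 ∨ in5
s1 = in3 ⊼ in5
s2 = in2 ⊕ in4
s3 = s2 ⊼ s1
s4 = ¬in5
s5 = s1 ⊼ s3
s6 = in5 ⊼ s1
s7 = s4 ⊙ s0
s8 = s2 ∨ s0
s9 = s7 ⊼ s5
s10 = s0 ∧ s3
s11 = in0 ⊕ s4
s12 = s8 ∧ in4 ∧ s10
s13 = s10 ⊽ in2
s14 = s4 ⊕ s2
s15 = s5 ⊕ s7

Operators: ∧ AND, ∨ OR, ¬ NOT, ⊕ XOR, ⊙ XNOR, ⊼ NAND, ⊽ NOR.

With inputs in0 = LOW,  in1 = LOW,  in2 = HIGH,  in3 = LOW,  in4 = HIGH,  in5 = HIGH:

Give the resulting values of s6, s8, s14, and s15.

s6 = LOW  s8 = HIGH  s14 = LOW  s15 = LOW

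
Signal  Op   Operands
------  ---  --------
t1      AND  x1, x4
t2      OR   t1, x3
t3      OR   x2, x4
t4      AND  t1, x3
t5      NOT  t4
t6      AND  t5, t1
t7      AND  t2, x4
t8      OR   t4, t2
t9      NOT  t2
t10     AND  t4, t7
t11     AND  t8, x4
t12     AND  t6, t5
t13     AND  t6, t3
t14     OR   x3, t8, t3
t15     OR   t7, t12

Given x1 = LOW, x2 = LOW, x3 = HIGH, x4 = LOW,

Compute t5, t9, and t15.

t1 = x1 AND x4 = LOW AND LOW = LOW
t2 = t1 OR x3 = LOW OR HIGH = HIGH
t4 = t1 AND x3 = LOW AND HIGH = LOW
t5 = NOT t4 = NOT LOW = HIGH
t6 = t5 AND t1 = HIGH AND LOW = LOW
t7 = t2 AND x4 = HIGH AND LOW = LOW
t9 = NOT t2 = NOT HIGH = LOW
t12 = t6 AND t5 = LOW AND HIGH = LOW
t15 = t7 OR t12 = LOW OR LOW = LOW

t5 = HIGH; t9 = LOW; t15 = LOW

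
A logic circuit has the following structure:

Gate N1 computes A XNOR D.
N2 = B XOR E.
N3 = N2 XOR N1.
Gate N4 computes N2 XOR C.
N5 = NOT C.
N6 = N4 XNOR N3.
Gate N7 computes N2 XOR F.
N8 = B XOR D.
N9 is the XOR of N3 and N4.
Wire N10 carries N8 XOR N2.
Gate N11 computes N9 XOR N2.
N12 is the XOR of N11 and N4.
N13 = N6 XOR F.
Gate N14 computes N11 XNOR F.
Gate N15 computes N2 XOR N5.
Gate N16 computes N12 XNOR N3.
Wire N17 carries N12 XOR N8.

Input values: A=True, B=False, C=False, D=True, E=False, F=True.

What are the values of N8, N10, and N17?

N1 = A XNOR D = True XNOR True = True
N2 = B XOR E = False XOR False = False
N3 = N2 XOR N1 = False XOR True = True
N4 = N2 XOR C = False XOR False = False
N8 = B XOR D = False XOR True = True
N9 = N3 XOR N4 = True XOR False = True
N10 = N8 XOR N2 = True XOR False = True
N11 = N9 XOR N2 = True XOR False = True
N12 = N11 XOR N4 = True XOR False = True
N17 = N12 XOR N8 = True XOR True = False

N8 = True  N10 = True  N17 = False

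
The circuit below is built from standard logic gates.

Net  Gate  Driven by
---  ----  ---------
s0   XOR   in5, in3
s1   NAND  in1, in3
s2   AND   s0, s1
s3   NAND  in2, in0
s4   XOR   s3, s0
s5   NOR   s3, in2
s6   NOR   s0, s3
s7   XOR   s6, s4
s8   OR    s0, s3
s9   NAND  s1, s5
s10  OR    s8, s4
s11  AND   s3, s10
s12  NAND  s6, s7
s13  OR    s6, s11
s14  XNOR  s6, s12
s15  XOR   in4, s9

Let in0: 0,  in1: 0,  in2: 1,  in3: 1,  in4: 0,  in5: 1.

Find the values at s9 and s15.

s9 = 1  s15 = 1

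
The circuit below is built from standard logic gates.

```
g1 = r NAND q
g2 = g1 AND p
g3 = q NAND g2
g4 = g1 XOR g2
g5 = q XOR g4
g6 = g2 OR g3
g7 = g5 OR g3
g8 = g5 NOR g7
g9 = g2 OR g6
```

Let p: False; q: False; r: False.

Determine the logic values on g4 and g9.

g1 = r NAND q = False NAND False = True
g2 = g1 AND p = True AND False = False
g3 = q NAND g2 = False NAND False = True
g4 = g1 XOR g2 = True XOR False = True
g6 = g2 OR g3 = False OR True = True
g9 = g2 OR g6 = False OR True = True

g4 = True; g9 = True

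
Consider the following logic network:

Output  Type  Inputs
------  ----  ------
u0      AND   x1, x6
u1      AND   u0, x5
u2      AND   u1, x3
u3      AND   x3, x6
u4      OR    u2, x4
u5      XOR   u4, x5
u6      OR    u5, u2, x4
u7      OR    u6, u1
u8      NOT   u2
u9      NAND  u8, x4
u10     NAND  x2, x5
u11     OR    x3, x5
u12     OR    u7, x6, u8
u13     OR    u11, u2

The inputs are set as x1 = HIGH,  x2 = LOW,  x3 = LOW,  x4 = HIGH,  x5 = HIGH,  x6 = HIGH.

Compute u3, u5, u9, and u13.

u3 = LOW, u5 = LOW, u9 = LOW, u13 = HIGH

u0 = x1 AND x6 = HIGH AND HIGH = HIGH
u1 = u0 AND x5 = HIGH AND HIGH = HIGH
u2 = u1 AND x3 = HIGH AND LOW = LOW
u3 = x3 AND x6 = LOW AND HIGH = LOW
u4 = u2 OR x4 = LOW OR HIGH = HIGH
u5 = u4 XOR x5 = HIGH XOR HIGH = LOW
u8 = NOT u2 = NOT LOW = HIGH
u9 = u8 NAND x4 = HIGH NAND HIGH = LOW
u11 = x3 OR x5 = LOW OR HIGH = HIGH
u13 = u11 OR u2 = HIGH OR LOW = HIGH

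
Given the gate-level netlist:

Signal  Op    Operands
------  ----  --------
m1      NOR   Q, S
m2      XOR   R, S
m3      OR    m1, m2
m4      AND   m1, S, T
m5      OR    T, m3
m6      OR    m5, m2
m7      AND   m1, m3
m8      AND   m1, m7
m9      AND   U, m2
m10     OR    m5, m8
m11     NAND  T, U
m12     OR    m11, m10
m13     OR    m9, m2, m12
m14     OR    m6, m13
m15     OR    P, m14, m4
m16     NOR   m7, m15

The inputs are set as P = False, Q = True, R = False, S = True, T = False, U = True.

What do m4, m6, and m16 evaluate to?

m4 = False, m6 = True, m16 = False

m1 = Q NOR S = True NOR True = False
m2 = R XOR S = False XOR True = True
m3 = m1 OR m2 = False OR True = True
m4 = m1 AND S AND T = False AND True AND False = False
m5 = T OR m3 = False OR True = True
m6 = m5 OR m2 = True OR True = True
m7 = m1 AND m3 = False AND True = False
m8 = m1 AND m7 = False AND False = False
m9 = U AND m2 = True AND True = True
m10 = m5 OR m8 = True OR False = True
m11 = T NAND U = False NAND True = True
m12 = m11 OR m10 = True OR True = True
m13 = m9 OR m2 OR m12 = True OR True OR True = True
m14 = m6 OR m13 = True OR True = True
m15 = P OR m14 OR m4 = False OR True OR False = True
m16 = m7 NOR m15 = False NOR True = False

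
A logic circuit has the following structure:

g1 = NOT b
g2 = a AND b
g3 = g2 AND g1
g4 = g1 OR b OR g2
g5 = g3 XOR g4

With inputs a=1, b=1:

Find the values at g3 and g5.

g1 = NOT b = NOT 1 = 0
g2 = a AND b = 1 AND 1 = 1
g3 = g2 AND g1 = 1 AND 0 = 0
g4 = g1 OR b OR g2 = 0 OR 1 OR 1 = 1
g5 = g3 XOR g4 = 0 XOR 1 = 1

g3 = 0; g5 = 1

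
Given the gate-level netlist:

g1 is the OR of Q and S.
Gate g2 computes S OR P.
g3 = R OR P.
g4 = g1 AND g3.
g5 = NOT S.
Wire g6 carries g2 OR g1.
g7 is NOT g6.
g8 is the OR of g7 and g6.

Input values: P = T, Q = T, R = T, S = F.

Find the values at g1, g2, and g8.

g1 = T, g2 = T, g8 = T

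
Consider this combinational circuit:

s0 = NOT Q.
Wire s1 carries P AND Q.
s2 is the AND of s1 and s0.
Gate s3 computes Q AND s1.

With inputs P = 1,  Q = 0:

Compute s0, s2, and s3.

s0 = NOT Q = NOT 0 = 1
s1 = P AND Q = 1 AND 0 = 0
s2 = s1 AND s0 = 0 AND 1 = 0
s3 = Q AND s1 = 0 AND 0 = 0

s0 = 1, s2 = 0, s3 = 0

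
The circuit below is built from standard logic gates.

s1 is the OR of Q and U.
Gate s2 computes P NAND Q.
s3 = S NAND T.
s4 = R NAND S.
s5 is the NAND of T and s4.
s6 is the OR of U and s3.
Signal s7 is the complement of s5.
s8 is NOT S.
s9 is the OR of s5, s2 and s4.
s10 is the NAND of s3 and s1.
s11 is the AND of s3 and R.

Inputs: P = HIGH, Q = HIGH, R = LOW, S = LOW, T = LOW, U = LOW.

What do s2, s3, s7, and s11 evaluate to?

s2 = LOW, s3 = HIGH, s7 = LOW, s11 = LOW

s2 = P NAND Q = HIGH NAND HIGH = LOW
s3 = S NAND T = LOW NAND LOW = HIGH
s4 = R NAND S = LOW NAND LOW = HIGH
s5 = T NAND s4 = LOW NAND HIGH = HIGH
s7 = NOT s5 = NOT HIGH = LOW
s11 = s3 AND R = HIGH AND LOW = LOW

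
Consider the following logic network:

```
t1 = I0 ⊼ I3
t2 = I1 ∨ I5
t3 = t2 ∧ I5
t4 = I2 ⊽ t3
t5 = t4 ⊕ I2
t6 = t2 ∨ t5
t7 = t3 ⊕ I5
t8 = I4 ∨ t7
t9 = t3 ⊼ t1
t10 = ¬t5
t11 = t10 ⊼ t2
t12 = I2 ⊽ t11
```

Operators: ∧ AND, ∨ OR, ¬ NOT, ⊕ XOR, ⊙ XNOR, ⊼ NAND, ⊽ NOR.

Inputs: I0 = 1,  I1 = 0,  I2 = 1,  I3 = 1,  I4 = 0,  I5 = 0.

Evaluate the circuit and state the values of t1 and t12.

t1 = I0 NAND I3 = 1 NAND 1 = 0
t2 = I1 OR I5 = 0 OR 0 = 0
t3 = t2 AND I5 = 0 AND 0 = 0
t4 = I2 NOR t3 = 1 NOR 0 = 0
t5 = t4 XOR I2 = 0 XOR 1 = 1
t10 = NOT t5 = NOT 1 = 0
t11 = t10 NAND t2 = 0 NAND 0 = 1
t12 = I2 NOR t11 = 1 NOR 1 = 0

t1 = 0, t12 = 0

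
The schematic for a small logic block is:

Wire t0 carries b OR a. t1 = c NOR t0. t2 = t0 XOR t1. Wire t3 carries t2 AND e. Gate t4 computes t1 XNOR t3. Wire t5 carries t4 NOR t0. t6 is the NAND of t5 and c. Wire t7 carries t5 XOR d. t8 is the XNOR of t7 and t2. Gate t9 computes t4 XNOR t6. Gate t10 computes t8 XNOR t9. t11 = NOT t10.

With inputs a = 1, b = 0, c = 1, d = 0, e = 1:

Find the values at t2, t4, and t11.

t0 = b OR a = 0 OR 1 = 1
t1 = c NOR t0 = 1 NOR 1 = 0
t2 = t0 XOR t1 = 1 XOR 0 = 1
t3 = t2 AND e = 1 AND 1 = 1
t4 = t1 XNOR t3 = 0 XNOR 1 = 0
t5 = t4 NOR t0 = 0 NOR 1 = 0
t6 = t5 NAND c = 0 NAND 1 = 1
t7 = t5 XOR d = 0 XOR 0 = 0
t8 = t7 XNOR t2 = 0 XNOR 1 = 0
t9 = t4 XNOR t6 = 0 XNOR 1 = 0
t10 = t8 XNOR t9 = 0 XNOR 0 = 1
t11 = NOT t10 = NOT 1 = 0

t2 = 1, t4 = 0, t11 = 0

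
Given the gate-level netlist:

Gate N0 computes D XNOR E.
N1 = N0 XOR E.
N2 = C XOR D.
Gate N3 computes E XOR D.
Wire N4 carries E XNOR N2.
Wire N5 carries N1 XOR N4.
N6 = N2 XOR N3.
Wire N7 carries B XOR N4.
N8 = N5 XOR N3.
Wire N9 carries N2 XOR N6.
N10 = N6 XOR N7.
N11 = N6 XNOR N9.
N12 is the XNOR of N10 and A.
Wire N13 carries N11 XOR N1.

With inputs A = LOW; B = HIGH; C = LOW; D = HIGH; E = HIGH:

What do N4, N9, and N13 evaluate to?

N4 = HIGH; N9 = LOW; N13 = LOW

N0 = D XNOR E = HIGH XNOR HIGH = HIGH
N1 = N0 XOR E = HIGH XOR HIGH = LOW
N2 = C XOR D = LOW XOR HIGH = HIGH
N3 = E XOR D = HIGH XOR HIGH = LOW
N4 = E XNOR N2 = HIGH XNOR HIGH = HIGH
N6 = N2 XOR N3 = HIGH XOR LOW = HIGH
N9 = N2 XOR N6 = HIGH XOR HIGH = LOW
N11 = N6 XNOR N9 = HIGH XNOR LOW = LOW
N13 = N11 XOR N1 = LOW XOR LOW = LOW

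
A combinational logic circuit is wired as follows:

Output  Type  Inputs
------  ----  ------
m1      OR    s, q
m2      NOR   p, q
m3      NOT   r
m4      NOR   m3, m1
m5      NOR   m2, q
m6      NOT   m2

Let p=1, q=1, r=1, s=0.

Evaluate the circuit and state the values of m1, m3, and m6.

m1 = s OR q = 0 OR 1 = 1
m2 = p NOR q = 1 NOR 1 = 0
m3 = NOT r = NOT 1 = 0
m6 = NOT m2 = NOT 0 = 1

m1 = 1, m3 = 0, m6 = 1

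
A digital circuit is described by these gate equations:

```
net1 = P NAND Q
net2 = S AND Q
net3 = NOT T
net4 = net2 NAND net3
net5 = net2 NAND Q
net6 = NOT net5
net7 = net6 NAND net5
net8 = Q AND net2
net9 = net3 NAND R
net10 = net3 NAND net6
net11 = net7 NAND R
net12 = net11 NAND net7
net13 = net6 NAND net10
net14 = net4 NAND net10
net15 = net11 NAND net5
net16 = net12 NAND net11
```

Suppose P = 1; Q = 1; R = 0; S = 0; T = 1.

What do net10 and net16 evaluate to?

net10 = 1  net16 = 1

net2 = S AND Q = 0 AND 1 = 0
net3 = NOT T = NOT 1 = 0
net5 = net2 NAND Q = 0 NAND 1 = 1
net6 = NOT net5 = NOT 1 = 0
net7 = net6 NAND net5 = 0 NAND 1 = 1
net10 = net3 NAND net6 = 0 NAND 0 = 1
net11 = net7 NAND R = 1 NAND 0 = 1
net12 = net11 NAND net7 = 1 NAND 1 = 0
net16 = net12 NAND net11 = 0 NAND 1 = 1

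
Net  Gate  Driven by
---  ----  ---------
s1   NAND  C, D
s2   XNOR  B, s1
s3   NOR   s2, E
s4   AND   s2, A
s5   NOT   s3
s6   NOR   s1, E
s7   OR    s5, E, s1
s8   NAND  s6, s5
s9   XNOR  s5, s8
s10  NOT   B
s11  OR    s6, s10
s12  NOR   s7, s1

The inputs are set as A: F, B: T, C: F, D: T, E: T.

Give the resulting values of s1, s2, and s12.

s1 = C NAND D = F NAND T = T
s2 = B XNOR s1 = T XNOR T = T
s3 = s2 NOR E = T NOR T = F
s5 = NOT s3 = NOT F = T
s7 = s5 OR E OR s1 = T OR T OR T = T
s12 = s7 NOR s1 = T NOR T = F

s1 = T, s2 = T, s12 = F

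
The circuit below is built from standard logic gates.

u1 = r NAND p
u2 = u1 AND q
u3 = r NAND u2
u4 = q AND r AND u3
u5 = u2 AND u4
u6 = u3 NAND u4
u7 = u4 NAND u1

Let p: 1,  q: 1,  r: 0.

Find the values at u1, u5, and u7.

u1 = 1; u5 = 0; u7 = 1

u1 = r NAND p = 0 NAND 1 = 1
u2 = u1 AND q = 1 AND 1 = 1
u3 = r NAND u2 = 0 NAND 1 = 1
u4 = q AND r AND u3 = 1 AND 0 AND 1 = 0
u5 = u2 AND u4 = 1 AND 0 = 0
u7 = u4 NAND u1 = 0 NAND 1 = 1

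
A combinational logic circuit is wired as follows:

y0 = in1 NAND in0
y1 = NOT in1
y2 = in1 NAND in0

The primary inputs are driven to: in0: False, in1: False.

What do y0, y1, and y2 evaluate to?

y0 = True  y1 = True  y2 = True

y0 = in1 NAND in0 = False NAND False = True
y1 = NOT in1 = NOT False = True
y2 = in1 NAND in0 = False NAND False = True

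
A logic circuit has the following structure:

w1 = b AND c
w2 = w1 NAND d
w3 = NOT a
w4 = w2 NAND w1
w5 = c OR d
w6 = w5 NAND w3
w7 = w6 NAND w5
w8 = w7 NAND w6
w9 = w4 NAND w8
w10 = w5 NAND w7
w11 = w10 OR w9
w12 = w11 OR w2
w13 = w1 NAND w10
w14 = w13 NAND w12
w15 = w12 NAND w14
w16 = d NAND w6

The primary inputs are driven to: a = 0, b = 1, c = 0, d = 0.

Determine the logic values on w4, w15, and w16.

w1 = b AND c = 1 AND 0 = 0
w2 = w1 NAND d = 0 NAND 0 = 1
w3 = NOT a = NOT 0 = 1
w4 = w2 NAND w1 = 1 NAND 0 = 1
w5 = c OR d = 0 OR 0 = 0
w6 = w5 NAND w3 = 0 NAND 1 = 1
w7 = w6 NAND w5 = 1 NAND 0 = 1
w8 = w7 NAND w6 = 1 NAND 1 = 0
w9 = w4 NAND w8 = 1 NAND 0 = 1
w10 = w5 NAND w7 = 0 NAND 1 = 1
w11 = w10 OR w9 = 1 OR 1 = 1
w12 = w11 OR w2 = 1 OR 1 = 1
w13 = w1 NAND w10 = 0 NAND 1 = 1
w14 = w13 NAND w12 = 1 NAND 1 = 0
w15 = w12 NAND w14 = 1 NAND 0 = 1
w16 = d NAND w6 = 0 NAND 1 = 1

w4 = 1, w15 = 1, w16 = 1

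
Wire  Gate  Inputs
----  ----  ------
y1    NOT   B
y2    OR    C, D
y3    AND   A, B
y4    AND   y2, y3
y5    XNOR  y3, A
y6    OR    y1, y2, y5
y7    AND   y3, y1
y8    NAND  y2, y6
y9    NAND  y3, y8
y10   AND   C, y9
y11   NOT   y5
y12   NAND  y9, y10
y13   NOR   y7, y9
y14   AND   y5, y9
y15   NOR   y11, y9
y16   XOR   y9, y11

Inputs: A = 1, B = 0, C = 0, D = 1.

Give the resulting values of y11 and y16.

y11 = 1  y16 = 0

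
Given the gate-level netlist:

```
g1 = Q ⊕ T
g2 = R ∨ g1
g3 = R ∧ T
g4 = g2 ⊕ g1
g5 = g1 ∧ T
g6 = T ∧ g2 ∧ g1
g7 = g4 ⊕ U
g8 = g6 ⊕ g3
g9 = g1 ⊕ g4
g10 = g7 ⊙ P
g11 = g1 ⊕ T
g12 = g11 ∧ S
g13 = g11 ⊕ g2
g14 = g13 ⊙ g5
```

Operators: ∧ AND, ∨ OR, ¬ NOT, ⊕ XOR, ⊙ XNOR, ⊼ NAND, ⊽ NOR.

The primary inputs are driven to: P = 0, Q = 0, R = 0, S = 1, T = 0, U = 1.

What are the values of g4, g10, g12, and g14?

g4 = 0, g10 = 0, g12 = 0, g14 = 1

g1 = Q XOR T = 0 XOR 0 = 0
g2 = R OR g1 = 0 OR 0 = 0
g4 = g2 XOR g1 = 0 XOR 0 = 0
g5 = g1 AND T = 0 AND 0 = 0
g7 = g4 XOR U = 0 XOR 1 = 1
g10 = g7 XNOR P = 1 XNOR 0 = 0
g11 = g1 XOR T = 0 XOR 0 = 0
g12 = g11 AND S = 0 AND 1 = 0
g13 = g11 XOR g2 = 0 XOR 0 = 0
g14 = g13 XNOR g5 = 0 XNOR 0 = 1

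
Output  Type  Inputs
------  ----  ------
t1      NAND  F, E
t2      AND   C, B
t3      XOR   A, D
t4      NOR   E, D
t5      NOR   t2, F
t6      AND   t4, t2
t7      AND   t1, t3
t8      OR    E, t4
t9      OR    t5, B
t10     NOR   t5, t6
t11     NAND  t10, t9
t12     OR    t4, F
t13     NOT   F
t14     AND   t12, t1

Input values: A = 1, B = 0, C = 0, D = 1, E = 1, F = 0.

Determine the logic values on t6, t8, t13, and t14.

t6 = 0, t8 = 1, t13 = 1, t14 = 0

t1 = F NAND E = 0 NAND 1 = 1
t2 = C AND B = 0 AND 0 = 0
t4 = E NOR D = 1 NOR 1 = 0
t6 = t4 AND t2 = 0 AND 0 = 0
t8 = E OR t4 = 1 OR 0 = 1
t12 = t4 OR F = 0 OR 0 = 0
t13 = NOT F = NOT 0 = 1
t14 = t12 AND t1 = 0 AND 1 = 0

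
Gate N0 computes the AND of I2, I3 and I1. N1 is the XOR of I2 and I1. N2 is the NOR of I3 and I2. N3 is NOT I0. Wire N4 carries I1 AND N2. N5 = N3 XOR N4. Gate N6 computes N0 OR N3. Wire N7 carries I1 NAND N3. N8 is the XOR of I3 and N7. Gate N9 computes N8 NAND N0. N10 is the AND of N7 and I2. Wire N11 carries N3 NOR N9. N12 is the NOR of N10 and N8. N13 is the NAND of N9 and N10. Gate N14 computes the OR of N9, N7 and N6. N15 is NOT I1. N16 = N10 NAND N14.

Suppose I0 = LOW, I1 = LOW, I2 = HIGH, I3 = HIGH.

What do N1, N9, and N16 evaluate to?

N0 = I2 AND I3 AND I1 = HIGH AND HIGH AND LOW = LOW
N1 = I2 XOR I1 = HIGH XOR LOW = HIGH
N3 = NOT I0 = NOT LOW = HIGH
N6 = N0 OR N3 = LOW OR HIGH = HIGH
N7 = I1 NAND N3 = LOW NAND HIGH = HIGH
N8 = I3 XOR N7 = HIGH XOR HIGH = LOW
N9 = N8 NAND N0 = LOW NAND LOW = HIGH
N10 = N7 AND I2 = HIGH AND HIGH = HIGH
N14 = N9 OR N7 OR N6 = HIGH OR HIGH OR HIGH = HIGH
N16 = N10 NAND N14 = HIGH NAND HIGH = LOW

N1 = HIGH, N9 = HIGH, N16 = LOW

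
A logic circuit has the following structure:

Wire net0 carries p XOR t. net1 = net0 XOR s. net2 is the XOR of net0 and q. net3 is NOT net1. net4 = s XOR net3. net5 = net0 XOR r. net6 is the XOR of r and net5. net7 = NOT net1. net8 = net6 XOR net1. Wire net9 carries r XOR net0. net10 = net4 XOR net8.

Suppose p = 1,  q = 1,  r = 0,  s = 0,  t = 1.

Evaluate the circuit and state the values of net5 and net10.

net5 = 0, net10 = 1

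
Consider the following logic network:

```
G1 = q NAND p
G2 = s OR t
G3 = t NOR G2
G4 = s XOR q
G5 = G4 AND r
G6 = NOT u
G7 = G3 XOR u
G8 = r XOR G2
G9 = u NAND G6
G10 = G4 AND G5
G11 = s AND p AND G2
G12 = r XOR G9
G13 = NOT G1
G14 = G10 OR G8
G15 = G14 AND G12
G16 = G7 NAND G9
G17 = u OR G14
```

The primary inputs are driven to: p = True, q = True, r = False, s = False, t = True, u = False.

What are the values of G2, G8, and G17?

G2 = s OR t = False OR True = True
G4 = s XOR q = False XOR True = True
G5 = G4 AND r = True AND False = False
G8 = r XOR G2 = False XOR True = True
G10 = G4 AND G5 = True AND False = False
G14 = G10 OR G8 = False OR True = True
G17 = u OR G14 = False OR True = True

G2 = True, G8 = True, G17 = True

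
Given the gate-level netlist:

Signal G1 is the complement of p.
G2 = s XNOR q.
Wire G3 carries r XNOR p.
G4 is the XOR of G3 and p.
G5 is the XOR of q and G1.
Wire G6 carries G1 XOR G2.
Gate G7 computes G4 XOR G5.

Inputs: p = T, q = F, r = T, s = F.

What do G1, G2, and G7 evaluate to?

G1 = NOT p = NOT T = F
G2 = s XNOR q = F XNOR F = T
G3 = r XNOR p = T XNOR T = T
G4 = G3 XOR p = T XOR T = F
G5 = q XOR G1 = F XOR F = F
G7 = G4 XOR G5 = F XOR F = F

G1 = F  G2 = T  G7 = F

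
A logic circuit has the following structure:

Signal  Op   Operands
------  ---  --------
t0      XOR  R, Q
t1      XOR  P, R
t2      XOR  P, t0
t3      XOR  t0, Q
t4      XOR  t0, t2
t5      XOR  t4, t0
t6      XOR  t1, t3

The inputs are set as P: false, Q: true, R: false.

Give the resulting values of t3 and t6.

t3 = false, t6 = false

t0 = R XOR Q = false XOR true = true
t1 = P XOR R = false XOR false = false
t3 = t0 XOR Q = true XOR true = false
t6 = t1 XOR t3 = false XOR false = false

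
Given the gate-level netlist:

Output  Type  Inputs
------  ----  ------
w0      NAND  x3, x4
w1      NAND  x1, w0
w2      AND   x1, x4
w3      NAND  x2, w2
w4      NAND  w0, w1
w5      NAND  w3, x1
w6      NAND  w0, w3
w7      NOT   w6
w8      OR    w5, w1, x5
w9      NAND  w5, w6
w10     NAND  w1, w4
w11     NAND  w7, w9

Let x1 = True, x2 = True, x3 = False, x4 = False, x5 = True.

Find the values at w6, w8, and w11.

w0 = x3 NAND x4 = False NAND False = True
w1 = x1 NAND w0 = True NAND True = False
w2 = x1 AND x4 = True AND False = False
w3 = x2 NAND w2 = True NAND False = True
w5 = w3 NAND x1 = True NAND True = False
w6 = w0 NAND w3 = True NAND True = False
w7 = NOT w6 = NOT False = True
w8 = w5 OR w1 OR x5 = False OR False OR True = True
w9 = w5 NAND w6 = False NAND False = True
w11 = w7 NAND w9 = True NAND True = False

w6 = False, w8 = True, w11 = False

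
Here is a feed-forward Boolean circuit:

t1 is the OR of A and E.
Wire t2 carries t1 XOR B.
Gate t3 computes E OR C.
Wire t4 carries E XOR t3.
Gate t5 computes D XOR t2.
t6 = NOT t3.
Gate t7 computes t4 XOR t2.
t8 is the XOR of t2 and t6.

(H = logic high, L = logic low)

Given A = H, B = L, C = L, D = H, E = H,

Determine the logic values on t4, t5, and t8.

t4 = L; t5 = L; t8 = H

t1 = A OR E = H OR H = H
t2 = t1 XOR B = H XOR L = H
t3 = E OR C = H OR L = H
t4 = E XOR t3 = H XOR H = L
t5 = D XOR t2 = H XOR H = L
t6 = NOT t3 = NOT H = L
t8 = t2 XOR t6 = H XOR L = H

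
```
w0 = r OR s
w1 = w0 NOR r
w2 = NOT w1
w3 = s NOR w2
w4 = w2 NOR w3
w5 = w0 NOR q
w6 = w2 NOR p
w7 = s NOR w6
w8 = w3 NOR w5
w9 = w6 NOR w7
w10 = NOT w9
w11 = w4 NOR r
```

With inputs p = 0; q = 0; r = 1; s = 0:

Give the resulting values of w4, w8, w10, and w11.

w0 = r OR s = 1 OR 0 = 1
w1 = w0 NOR r = 1 NOR 1 = 0
w2 = NOT w1 = NOT 0 = 1
w3 = s NOR w2 = 0 NOR 1 = 0
w4 = w2 NOR w3 = 1 NOR 0 = 0
w5 = w0 NOR q = 1 NOR 0 = 0
w6 = w2 NOR p = 1 NOR 0 = 0
w7 = s NOR w6 = 0 NOR 0 = 1
w8 = w3 NOR w5 = 0 NOR 0 = 1
w9 = w6 NOR w7 = 0 NOR 1 = 0
w10 = NOT w9 = NOT 0 = 1
w11 = w4 NOR r = 0 NOR 1 = 0

w4 = 0, w8 = 1, w10 = 1, w11 = 0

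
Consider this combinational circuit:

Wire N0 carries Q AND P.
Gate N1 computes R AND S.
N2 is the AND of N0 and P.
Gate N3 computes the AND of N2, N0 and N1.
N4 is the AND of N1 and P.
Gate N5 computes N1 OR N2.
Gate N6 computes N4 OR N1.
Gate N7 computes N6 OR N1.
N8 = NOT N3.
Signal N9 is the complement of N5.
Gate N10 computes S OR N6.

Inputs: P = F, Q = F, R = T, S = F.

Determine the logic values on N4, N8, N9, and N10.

N4 = F, N8 = T, N9 = T, N10 = F

N0 = Q AND P = F AND F = F
N1 = R AND S = T AND F = F
N2 = N0 AND P = F AND F = F
N3 = N2 AND N0 AND N1 = F AND F AND F = F
N4 = N1 AND P = F AND F = F
N5 = N1 OR N2 = F OR F = F
N6 = N4 OR N1 = F OR F = F
N8 = NOT N3 = NOT F = T
N9 = NOT N5 = NOT F = T
N10 = S OR N6 = F OR F = F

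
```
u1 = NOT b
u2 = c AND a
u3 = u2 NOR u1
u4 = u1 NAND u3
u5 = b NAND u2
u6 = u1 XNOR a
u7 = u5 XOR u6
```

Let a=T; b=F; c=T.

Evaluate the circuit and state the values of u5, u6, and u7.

u1 = NOT b = NOT F = T
u2 = c AND a = T AND T = T
u5 = b NAND u2 = F NAND T = T
u6 = u1 XNOR a = T XNOR T = T
u7 = u5 XOR u6 = T XOR T = F

u5 = T, u6 = T, u7 = F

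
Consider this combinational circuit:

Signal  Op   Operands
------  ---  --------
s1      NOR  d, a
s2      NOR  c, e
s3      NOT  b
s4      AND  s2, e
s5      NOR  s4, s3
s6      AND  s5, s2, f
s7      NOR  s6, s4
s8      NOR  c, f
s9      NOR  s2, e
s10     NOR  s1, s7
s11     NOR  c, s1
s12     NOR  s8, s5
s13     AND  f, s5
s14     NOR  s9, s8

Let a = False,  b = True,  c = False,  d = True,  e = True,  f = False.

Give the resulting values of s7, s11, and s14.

s7 = True, s11 = True, s14 = False

s1 = d NOR a = True NOR False = False
s2 = c NOR e = False NOR True = False
s3 = NOT b = NOT True = False
s4 = s2 AND e = False AND True = False
s5 = s4 NOR s3 = False NOR False = True
s6 = s5 AND s2 AND f = True AND False AND False = False
s7 = s6 NOR s4 = False NOR False = True
s8 = c NOR f = False NOR False = True
s9 = s2 NOR e = False NOR True = False
s11 = c NOR s1 = False NOR False = True
s14 = s9 NOR s8 = False NOR True = False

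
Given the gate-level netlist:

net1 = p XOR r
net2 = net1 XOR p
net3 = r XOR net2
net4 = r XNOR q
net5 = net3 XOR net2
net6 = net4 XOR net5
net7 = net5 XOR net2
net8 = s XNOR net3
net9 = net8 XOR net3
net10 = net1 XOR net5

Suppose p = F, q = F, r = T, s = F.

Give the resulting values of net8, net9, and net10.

net8 = T; net9 = T; net10 = F

net1 = p XOR r = F XOR T = T
net2 = net1 XOR p = T XOR F = T
net3 = r XOR net2 = T XOR T = F
net5 = net3 XOR net2 = F XOR T = T
net8 = s XNOR net3 = F XNOR F = T
net9 = net8 XOR net3 = T XOR F = T
net10 = net1 XOR net5 = T XOR T = F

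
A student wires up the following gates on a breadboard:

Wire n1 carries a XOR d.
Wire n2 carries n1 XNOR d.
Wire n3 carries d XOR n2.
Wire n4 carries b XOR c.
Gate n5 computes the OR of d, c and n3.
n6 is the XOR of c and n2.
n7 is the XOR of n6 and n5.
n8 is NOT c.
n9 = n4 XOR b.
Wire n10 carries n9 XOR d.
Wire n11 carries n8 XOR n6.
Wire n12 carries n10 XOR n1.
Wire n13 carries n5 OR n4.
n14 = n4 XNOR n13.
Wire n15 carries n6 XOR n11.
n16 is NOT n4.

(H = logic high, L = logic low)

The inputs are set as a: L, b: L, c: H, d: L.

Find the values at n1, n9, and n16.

n1 = a XOR d = L XOR L = L
n4 = b XOR c = L XOR H = H
n9 = n4 XOR b = H XOR L = H
n16 = NOT n4 = NOT H = L

n1 = L, n9 = H, n16 = L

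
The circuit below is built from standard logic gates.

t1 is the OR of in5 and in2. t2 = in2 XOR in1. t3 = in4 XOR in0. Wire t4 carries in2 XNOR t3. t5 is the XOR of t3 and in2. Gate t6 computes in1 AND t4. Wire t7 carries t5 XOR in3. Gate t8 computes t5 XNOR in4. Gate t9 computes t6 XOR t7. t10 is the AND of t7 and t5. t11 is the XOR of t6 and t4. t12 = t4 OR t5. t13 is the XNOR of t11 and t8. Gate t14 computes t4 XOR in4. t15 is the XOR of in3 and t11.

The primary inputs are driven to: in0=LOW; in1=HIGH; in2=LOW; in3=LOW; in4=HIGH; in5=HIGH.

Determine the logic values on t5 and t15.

t3 = in4 XOR in0 = HIGH XOR LOW = HIGH
t4 = in2 XNOR t3 = LOW XNOR HIGH = LOW
t5 = t3 XOR in2 = HIGH XOR LOW = HIGH
t6 = in1 AND t4 = HIGH AND LOW = LOW
t11 = t6 XOR t4 = LOW XOR LOW = LOW
t15 = in3 XOR t11 = LOW XOR LOW = LOW

t5 = HIGH, t15 = LOW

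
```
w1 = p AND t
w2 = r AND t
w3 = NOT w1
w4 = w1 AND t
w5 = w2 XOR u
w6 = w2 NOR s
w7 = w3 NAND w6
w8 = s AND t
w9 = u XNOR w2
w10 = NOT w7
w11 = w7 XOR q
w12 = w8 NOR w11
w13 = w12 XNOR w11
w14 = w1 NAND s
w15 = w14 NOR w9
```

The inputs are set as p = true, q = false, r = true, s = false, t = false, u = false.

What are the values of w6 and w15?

w1 = p AND t = true AND false = false
w2 = r AND t = true AND false = false
w6 = w2 NOR s = false NOR false = true
w9 = u XNOR w2 = false XNOR false = true
w14 = w1 NAND s = false NAND false = true
w15 = w14 NOR w9 = true NOR true = false

w6 = true; w15 = false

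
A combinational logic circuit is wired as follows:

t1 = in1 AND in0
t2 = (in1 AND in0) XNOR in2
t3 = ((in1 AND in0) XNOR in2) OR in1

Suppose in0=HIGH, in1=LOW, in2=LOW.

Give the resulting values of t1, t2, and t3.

t1 = LOW AND HIGH = LOW
t2 = (LOW AND HIGH) XNOR LOW = HIGH
t3 = ((LOW AND HIGH) XNOR LOW) OR LOW = HIGH

t1 = LOW, t2 = HIGH, t3 = HIGH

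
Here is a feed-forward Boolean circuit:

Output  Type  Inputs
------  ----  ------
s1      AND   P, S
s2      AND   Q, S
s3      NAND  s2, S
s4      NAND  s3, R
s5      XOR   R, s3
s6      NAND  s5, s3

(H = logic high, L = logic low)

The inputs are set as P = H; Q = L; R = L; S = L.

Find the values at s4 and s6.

s2 = Q AND S = L AND L = L
s3 = s2 NAND S = L NAND L = H
s4 = s3 NAND R = H NAND L = H
s5 = R XOR s3 = L XOR H = H
s6 = s5 NAND s3 = H NAND H = L

s4 = H; s6 = L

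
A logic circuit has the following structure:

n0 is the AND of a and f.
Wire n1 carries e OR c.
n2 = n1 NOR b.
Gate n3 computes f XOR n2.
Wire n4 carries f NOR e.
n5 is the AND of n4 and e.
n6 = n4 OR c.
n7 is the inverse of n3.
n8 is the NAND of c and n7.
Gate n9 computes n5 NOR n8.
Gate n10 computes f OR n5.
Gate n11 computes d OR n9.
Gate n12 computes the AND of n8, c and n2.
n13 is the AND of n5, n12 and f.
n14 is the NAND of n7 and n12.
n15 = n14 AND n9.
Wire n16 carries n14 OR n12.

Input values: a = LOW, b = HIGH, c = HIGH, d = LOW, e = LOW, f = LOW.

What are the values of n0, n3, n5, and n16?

n0 = LOW; n3 = LOW; n5 = LOW; n16 = HIGH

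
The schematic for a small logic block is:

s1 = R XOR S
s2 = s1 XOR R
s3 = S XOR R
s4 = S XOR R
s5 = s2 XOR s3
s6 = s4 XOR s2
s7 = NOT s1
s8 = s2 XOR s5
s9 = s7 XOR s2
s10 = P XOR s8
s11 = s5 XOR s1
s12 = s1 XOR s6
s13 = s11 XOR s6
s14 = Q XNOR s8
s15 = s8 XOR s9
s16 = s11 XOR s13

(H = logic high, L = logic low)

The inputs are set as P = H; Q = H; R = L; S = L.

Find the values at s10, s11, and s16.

s1 = R XOR S = L XOR L = L
s2 = s1 XOR R = L XOR L = L
s3 = S XOR R = L XOR L = L
s4 = S XOR R = L XOR L = L
s5 = s2 XOR s3 = L XOR L = L
s6 = s4 XOR s2 = L XOR L = L
s8 = s2 XOR s5 = L XOR L = L
s10 = P XOR s8 = H XOR L = H
s11 = s5 XOR s1 = L XOR L = L
s13 = s11 XOR s6 = L XOR L = L
s16 = s11 XOR s13 = L XOR L = L

s10 = H, s11 = L, s16 = L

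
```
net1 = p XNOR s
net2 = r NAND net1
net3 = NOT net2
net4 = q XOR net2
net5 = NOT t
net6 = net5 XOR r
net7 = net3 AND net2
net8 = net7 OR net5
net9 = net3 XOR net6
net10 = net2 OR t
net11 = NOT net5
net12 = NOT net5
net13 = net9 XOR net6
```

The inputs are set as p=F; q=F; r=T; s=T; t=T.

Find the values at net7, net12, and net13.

net7 = F, net12 = T, net13 = F

net1 = p XNOR s = F XNOR T = F
net2 = r NAND net1 = T NAND F = T
net3 = NOT net2 = NOT T = F
net5 = NOT t = NOT T = F
net6 = net5 XOR r = F XOR T = T
net7 = net3 AND net2 = F AND T = F
net9 = net3 XOR net6 = F XOR T = T
net12 = NOT net5 = NOT F = T
net13 = net9 XOR net6 = T XOR T = F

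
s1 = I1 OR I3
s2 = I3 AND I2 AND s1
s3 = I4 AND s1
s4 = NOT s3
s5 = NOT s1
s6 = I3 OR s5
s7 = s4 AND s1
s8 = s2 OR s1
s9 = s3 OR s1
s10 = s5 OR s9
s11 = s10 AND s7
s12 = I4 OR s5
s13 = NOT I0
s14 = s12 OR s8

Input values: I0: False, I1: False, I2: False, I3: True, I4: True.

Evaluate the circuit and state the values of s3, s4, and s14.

s3 = True, s4 = False, s14 = True

s1 = I1 OR I3 = False OR True = True
s2 = I3 AND I2 AND s1 = True AND False AND True = False
s3 = I4 AND s1 = True AND True = True
s4 = NOT s3 = NOT True = False
s5 = NOT s1 = NOT True = False
s8 = s2 OR s1 = False OR True = True
s12 = I4 OR s5 = True OR False = True
s14 = s12 OR s8 = True OR True = True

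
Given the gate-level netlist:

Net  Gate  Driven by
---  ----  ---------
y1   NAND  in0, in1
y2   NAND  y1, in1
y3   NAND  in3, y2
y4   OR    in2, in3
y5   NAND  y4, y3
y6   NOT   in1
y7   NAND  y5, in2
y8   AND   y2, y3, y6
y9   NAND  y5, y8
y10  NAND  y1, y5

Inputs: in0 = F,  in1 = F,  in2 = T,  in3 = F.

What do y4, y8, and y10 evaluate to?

y4 = T, y8 = T, y10 = T

y1 = in0 NAND in1 = F NAND F = T
y2 = y1 NAND in1 = T NAND F = T
y3 = in3 NAND y2 = F NAND T = T
y4 = in2 OR in3 = T OR F = T
y5 = y4 NAND y3 = T NAND T = F
y6 = NOT in1 = NOT F = T
y8 = y2 AND y3 AND y6 = T AND T AND T = T
y10 = y1 NAND y5 = T NAND F = T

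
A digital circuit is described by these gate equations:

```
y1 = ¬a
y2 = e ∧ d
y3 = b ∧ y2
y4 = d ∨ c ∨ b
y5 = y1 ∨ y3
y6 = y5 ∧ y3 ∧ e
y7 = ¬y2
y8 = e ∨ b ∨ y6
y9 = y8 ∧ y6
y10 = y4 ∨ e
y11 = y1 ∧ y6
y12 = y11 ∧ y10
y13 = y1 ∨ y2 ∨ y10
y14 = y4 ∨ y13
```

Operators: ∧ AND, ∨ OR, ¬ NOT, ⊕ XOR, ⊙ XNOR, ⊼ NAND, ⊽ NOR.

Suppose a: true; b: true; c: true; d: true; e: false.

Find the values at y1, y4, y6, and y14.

y1 = false; y4 = true; y6 = false; y14 = true

y1 = NOT a = NOT true = false
y2 = e AND d = false AND true = false
y3 = b AND y2 = true AND false = false
y4 = d OR c OR b = true OR true OR true = true
y5 = y1 OR y3 = false OR false = false
y6 = y5 AND y3 AND e = false AND false AND false = false
y10 = y4 OR e = true OR false = true
y13 = y1 OR y2 OR y10 = false OR false OR true = true
y14 = y4 OR y13 = true OR true = true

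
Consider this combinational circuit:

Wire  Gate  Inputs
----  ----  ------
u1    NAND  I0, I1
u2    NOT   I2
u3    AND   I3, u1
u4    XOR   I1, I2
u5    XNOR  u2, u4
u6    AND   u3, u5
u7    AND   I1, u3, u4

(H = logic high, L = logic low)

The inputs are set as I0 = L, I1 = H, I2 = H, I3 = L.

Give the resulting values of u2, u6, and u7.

u2 = L; u6 = L; u7 = L

u1 = I0 NAND I1 = L NAND H = H
u2 = NOT I2 = NOT H = L
u3 = I3 AND u1 = L AND H = L
u4 = I1 XOR I2 = H XOR H = L
u5 = u2 XNOR u4 = L XNOR L = H
u6 = u3 AND u5 = L AND H = L
u7 = I1 AND u3 AND u4 = H AND L AND L = L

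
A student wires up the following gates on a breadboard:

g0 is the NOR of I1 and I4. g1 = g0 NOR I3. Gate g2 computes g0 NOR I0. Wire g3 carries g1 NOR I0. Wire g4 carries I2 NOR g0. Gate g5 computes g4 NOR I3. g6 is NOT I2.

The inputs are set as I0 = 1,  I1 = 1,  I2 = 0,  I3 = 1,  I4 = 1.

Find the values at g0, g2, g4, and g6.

g0 = 0, g2 = 0, g4 = 1, g6 = 1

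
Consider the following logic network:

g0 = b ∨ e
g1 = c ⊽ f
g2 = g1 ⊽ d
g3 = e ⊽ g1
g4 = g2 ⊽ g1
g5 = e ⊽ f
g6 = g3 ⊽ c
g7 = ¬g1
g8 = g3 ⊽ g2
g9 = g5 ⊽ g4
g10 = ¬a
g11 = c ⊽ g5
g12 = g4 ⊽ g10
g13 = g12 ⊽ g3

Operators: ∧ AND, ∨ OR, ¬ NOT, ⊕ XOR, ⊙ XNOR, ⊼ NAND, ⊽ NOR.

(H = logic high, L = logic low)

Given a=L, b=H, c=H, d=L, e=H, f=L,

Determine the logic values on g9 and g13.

g1 = c NOR f = H NOR L = L
g2 = g1 NOR d = L NOR L = H
g3 = e NOR g1 = H NOR L = L
g4 = g2 NOR g1 = H NOR L = L
g5 = e NOR f = H NOR L = L
g9 = g5 NOR g4 = L NOR L = H
g10 = NOT a = NOT L = H
g12 = g4 NOR g10 = L NOR H = L
g13 = g12 NOR g3 = L NOR L = H

g9 = H  g13 = H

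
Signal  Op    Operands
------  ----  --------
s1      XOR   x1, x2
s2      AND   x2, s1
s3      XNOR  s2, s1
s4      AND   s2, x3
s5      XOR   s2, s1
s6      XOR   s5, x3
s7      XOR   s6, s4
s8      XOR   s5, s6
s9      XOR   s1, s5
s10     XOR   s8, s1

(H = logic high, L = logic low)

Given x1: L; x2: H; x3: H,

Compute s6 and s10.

s1 = x1 XOR x2 = L XOR H = H
s2 = x2 AND s1 = H AND H = H
s5 = s2 XOR s1 = H XOR H = L
s6 = s5 XOR x3 = L XOR H = H
s8 = s5 XOR s6 = L XOR H = H
s10 = s8 XOR s1 = H XOR H = L

s6 = H; s10 = L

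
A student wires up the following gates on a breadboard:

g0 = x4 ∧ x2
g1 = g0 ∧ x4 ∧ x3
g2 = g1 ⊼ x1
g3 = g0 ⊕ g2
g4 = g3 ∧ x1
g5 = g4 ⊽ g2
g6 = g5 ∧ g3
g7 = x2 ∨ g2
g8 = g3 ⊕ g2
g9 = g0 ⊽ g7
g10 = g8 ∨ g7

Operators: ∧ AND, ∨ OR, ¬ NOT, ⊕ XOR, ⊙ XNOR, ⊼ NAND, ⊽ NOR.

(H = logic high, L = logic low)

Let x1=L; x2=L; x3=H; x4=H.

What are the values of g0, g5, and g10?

g0 = L; g5 = L; g10 = H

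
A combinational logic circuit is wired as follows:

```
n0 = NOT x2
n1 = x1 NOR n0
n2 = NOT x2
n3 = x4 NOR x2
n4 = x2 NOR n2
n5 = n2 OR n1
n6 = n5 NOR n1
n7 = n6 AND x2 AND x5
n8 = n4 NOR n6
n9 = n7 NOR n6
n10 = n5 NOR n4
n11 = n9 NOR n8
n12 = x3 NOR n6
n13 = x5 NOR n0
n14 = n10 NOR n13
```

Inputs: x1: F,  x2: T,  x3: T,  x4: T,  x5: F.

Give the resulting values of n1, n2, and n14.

n0 = NOT x2 = NOT T = F
n1 = x1 NOR n0 = F NOR F = T
n2 = NOT x2 = NOT T = F
n4 = x2 NOR n2 = T NOR F = F
n5 = n2 OR n1 = F OR T = T
n10 = n5 NOR n4 = T NOR F = F
n13 = x5 NOR n0 = F NOR F = T
n14 = n10 NOR n13 = F NOR T = F

n1 = T; n2 = F; n14 = F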